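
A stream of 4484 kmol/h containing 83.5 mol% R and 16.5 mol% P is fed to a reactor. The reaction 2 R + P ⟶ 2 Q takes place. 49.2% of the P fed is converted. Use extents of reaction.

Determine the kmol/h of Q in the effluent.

P reacted = 0.492 × 739.9 = 364 kmol/h; ν_P = −1, so ξ = 364/1 = 364 kmol/h.
Outlet amounts (n = n₀ + ν ξ):
  R: 3744 − 2(364) = 3016
  P: 739.9 − 1(364) = 375.8
  Q: 0 + 2(364) = 728

728 kmol/h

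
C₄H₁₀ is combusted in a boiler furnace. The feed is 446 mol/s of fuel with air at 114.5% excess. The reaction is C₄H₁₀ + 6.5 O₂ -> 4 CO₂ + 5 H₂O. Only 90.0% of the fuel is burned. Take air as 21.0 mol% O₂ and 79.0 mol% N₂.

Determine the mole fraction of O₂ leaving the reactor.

Stoichiometric O₂ = 6.5 × 446 = 2899 mol/s; O₂ fed = 2899 × 2.145 = 6218 mol/s.
N₂ fed = 6218 × 79/21 = 23390 mol/s.
Fuel reacted = 0.9 × 446 → ξ = 401.4 mol/s.
Outlet (n = n₀ + ν ξ):
  C₄H₁₀: 446 − 1(401.4) = 44.6
  O₂: 6218 − 6.5(401.4) = 3609
  N₂: 23390 (inert)
  CO₂: 0 + 4(401.4) = 1606
  H₂O: 0 + 5(401.4) = 2007
Total out = 30660 mol/s; y_O₂ = 3609 / 30660 = 0.1177.

0.118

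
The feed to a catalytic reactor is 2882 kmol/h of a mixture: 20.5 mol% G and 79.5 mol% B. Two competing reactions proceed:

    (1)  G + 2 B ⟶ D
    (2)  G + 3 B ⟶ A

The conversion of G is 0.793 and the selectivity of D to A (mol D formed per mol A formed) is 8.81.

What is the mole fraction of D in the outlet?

0.222

Conversion of G: G consumed = 0.793 × 590.8 = 468.5 kmol/h = 1ξ₁ + 1ξ₂.
Selectivity: 1ξ₁ / (1ξ₂) = 8.81 → ξ₁ = 8.81 ξ₂.
Substitute: (1·8.81 + 1) ξ₂ = 468.5 → ξ₂ = 47.76 kmol/h, ξ₁ = 420.8 kmol/h.
Outlet amounts (n = n₀ + Σ ν·ξ):
  G: 590.8 − 1(420.8) − 1(47.76) = 122.3
  B: 2291 − 2(420.8) − 3(47.76) = 1306
  D: 0 + 1(420.8) = 420.8
  A: 0 + 1(47.76) = 47.76
Total out = 1897 kmol/h; y_D = 420.8 / 1897 = 0.2218.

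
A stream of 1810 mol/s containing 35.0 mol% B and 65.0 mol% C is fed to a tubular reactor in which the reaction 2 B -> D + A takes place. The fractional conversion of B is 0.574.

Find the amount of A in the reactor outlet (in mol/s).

182 mol/s

B reacted = 0.574 × 633.5 = 363.6 mol/s; ν_B = −2, so ξ = 363.6/2 = 181.8 mol/s.
Outlet amounts (n = n₀ + ν ξ):
  B: 633.5 − 2(181.8) = 269.9
  D: 0 + 1(181.8) = 181.8
  A: 0 + 1(181.8) = 181.8
  C: 1176 (inert)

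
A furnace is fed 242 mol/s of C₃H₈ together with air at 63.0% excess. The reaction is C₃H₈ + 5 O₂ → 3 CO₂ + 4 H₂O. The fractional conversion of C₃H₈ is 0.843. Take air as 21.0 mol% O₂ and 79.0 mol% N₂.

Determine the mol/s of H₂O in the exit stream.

816 mol/s

Stoichiometric O₂ = 5 × 242 = 1210 mol/s; O₂ fed = 1210 × 1.630 = 1972 mol/s.
N₂ fed = 1972 × 79/21 = 7420 mol/s.
Fuel reacted = 0.843 × 242 → ξ = 204 mol/s.
Outlet (n = n₀ + ν ξ):
  C₃H₈: 242 − 1(204) = 37.99
  O₂: 1972 − 5(204) = 952.3
  N₂: 7420 (inert)
  CO₂: 0 + 3(204) = 612
  H₂O: 0 + 4(204) = 816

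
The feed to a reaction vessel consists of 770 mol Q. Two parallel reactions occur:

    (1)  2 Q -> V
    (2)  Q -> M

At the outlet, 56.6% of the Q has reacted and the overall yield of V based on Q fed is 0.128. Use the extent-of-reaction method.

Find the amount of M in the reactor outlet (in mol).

Yield of V: 1ξ₁ / 770 = 0.128 → ξ₁ = 98.56 mol.
Conversion of Q: 2ξ₁ + 1ξ₂ = 0.566 × 770 = 435.8 → ξ₂ = 238.7 mol.
Outlet amounts (n = n₀ + Σ ν·ξ):
  Q: 770 − 2(98.56) − 1(238.7) = 334.2
  V: 0 + 1(98.56) = 98.56
  M: 0 + 1(238.7) = 238.7

239 mol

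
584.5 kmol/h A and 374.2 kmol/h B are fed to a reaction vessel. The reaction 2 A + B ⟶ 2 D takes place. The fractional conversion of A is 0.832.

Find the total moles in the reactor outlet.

A reacted = 0.832 × 584.5 = 486.3 kmol/h; ν_A = −2, so ξ = 486.3/2 = 243.2 kmol/h.
Outlet amounts (n = n₀ + ν ξ):
  A: 584.5 − 2(243.2) = 98.2
  B: 374.2 − 1(243.2) = 131
  D: 0 + 2(243.2) = 486.3
Total out = 98.2 + 131 + 486.3 = 715.5 kmol/h.

716 kmol/h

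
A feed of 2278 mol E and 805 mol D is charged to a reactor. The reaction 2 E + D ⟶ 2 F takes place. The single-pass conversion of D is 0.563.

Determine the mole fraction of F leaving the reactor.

D reacted = 0.563 × 805 = 453.2 mol; ν_D = −1, so ξ = 453.2/1 = 453.2 mol.
Outlet amounts (n = n₀ + ν ξ):
  E: 2278 − 2(453.2) = 1372
  D: 805 − 1(453.2) = 351.8
  F: 0 + 2(453.2) = 906.4
Total out = 2630 mol; y_F = 906.4 / 2630 = 0.3447.

0.345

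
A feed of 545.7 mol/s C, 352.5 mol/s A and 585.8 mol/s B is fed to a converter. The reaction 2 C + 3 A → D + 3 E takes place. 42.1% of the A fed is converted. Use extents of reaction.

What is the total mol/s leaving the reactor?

1430 mol/s

A reacted = 0.421 × 352.5 = 148.4 mol/s; ν_A = −3, so ξ = 148.4/3 = 49.47 mol/s.
Outlet amounts (n = n₀ + ν ξ):
  C: 545.7 − 2(49.47) = 446.8
  A: 352.5 − 3(49.47) = 204.1
  D: 0 + 1(49.47) = 49.47
  E: 0 + 3(49.47) = 148.4
  B: 585.8 (inert)
Total out = 446.8 + 204.1 + 49.47 + 148.4 + 585.8 = 1435 mol/s.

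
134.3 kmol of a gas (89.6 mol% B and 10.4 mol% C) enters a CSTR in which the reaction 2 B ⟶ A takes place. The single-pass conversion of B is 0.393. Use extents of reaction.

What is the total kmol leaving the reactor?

B reacted = 0.393 × 120.3 = 47.29 kmol; ν_B = −2, so ξ = 47.29/2 = 23.65 kmol.
Outlet amounts (n = n₀ + ν ξ):
  B: 120.3 − 2(23.65) = 73.04
  A: 0 + 1(23.65) = 23.65
  C: 13.97 (inert)
Total out = 73.04 + 23.65 + 13.97 = 110.7 kmol.

111 kmol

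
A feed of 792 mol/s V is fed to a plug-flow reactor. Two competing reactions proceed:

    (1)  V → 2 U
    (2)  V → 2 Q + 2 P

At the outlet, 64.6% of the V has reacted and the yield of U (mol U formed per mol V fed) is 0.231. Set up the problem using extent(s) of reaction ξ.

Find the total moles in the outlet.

2140 mol/s

Yield of U: 2ξ₁ / 792 = 0.231 → ξ₁ = 91.48 mol/s.
Conversion of V: 1ξ₁ + 1ξ₂ = 0.646 × 792 = 511.6 → ξ₂ = 420.2 mol/s.
Outlet amounts (n = n₀ + Σ ν·ξ):
  V: 792 − 1(91.48) − 1(420.2) = 280.4
  U: 0 + 2(91.48) = 183
  Q: 0 + 2(420.2) = 840.3
  P: 0 + 2(420.2) = 840.3
Total out = 280.4 + 183 + 840.3 + 840.3 = 2144 mol/s.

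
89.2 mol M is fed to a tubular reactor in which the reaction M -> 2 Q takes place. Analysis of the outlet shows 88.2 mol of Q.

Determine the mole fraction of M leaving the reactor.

For Q: n = n₀ + 2ξ → 88.2 = 0 + 2ξ, giving ξ = 44.1 mol.
Outlet amounts (n = n₀ + ν ξ):
  M: 89.2 − 1(44.1) = 45.1
  Q: 0 + 2(44.1) = 88.2
Total out = 133.3 mol; y_M = 45.1 / 133.3 = 0.3383.

0.338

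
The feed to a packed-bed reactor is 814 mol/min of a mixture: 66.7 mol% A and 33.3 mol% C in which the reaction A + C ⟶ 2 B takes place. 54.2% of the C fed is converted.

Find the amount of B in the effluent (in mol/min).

C reacted = 0.542 × 271.1 = 146.9 mol/min; ν_C = −1, so ξ = 146.9/1 = 146.9 mol/min.
Outlet amounts (n = n₀ + ν ξ):
  A: 542.9 − 1(146.9) = 396
  C: 271.1 − 1(146.9) = 124.1
  B: 0 + 2(146.9) = 293.8

294 mol/min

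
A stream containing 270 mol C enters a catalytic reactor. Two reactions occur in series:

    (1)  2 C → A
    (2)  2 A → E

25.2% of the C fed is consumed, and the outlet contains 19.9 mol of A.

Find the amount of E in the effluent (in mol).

Conversion of C: C consumed = 2ξ₁ = 0.252 × 270 → ξ₁ = 34.02 mol.
A balance: n_A = 0 + 1ξ₁ − 2ξ₂ = 19.9 → ξ₂ = (1·34.02 − 19.9)/2 = 7.06 mol.
Outlet amounts (n = n₀ + Σ ν·ξ):
  C: 270 − 2(34.02) = 202
  A: 0 + 1(34.02) − 2(7.06) = 19.9
  E: 0 + 1(7.06) = 7.06

7.06 mol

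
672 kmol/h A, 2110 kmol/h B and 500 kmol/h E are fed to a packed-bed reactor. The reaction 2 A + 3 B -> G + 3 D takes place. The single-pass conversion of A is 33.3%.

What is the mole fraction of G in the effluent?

0.0353

A reacted = 0.333 × 672 = 223.8 kmol/h; ν_A = −2, so ξ = 223.8/2 = 111.9 kmol/h.
Outlet amounts (n = n₀ + ν ξ):
  A: 672 − 2(111.9) = 448.2
  B: 2110 − 3(111.9) = 1774
  G: 0 + 1(111.9) = 111.9
  D: 0 + 3(111.9) = 335.7
  E: 500 (inert)
Total out = 3170 kmol/h; y_G = 111.9 / 3170 = 0.03529.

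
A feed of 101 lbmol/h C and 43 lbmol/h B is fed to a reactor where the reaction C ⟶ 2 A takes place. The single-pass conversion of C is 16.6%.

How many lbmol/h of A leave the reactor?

C reacted = 0.166 × 101 = 16.77 lbmol/h; ν_C = −1, so ξ = 16.77/1 = 16.77 lbmol/h.
Outlet amounts (n = n₀ + ν ξ):
  C: 101 − 1(16.77) = 84.23
  A: 0 + 2(16.77) = 33.53
  B: 43 (inert)

33.5 lbmol/h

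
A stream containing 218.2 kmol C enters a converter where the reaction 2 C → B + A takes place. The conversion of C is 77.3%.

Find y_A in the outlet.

0.387

C reacted = 0.773 × 218.2 = 168.7 kmol; ν_C = −2, so ξ = 168.7/2 = 84.33 kmol.
Outlet amounts (n = n₀ + ν ξ):
  C: 218.2 − 2(84.33) = 49.53
  B: 0 + 1(84.33) = 84.33
  A: 0 + 1(84.33) = 84.33
Total out = 218.2 kmol; y_A = 84.33 / 218.2 = 0.3865.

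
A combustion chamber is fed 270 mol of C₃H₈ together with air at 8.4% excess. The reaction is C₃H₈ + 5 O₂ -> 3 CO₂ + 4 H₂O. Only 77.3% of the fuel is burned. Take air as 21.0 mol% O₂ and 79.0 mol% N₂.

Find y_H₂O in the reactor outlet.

Stoichiometric O₂ = 5 × 270 = 1350 mol; O₂ fed = 1350 × 1.084 = 1463 mol.
N₂ fed = 1463 × 79/21 = 5505 mol.
Fuel reacted = 0.773 × 270 → ξ = 208.7 mol.
Outlet (n = n₀ + ν ξ):
  C₃H₈: 270 − 1(208.7) = 61.29
  O₂: 1463 − 5(208.7) = 419.9
  N₂: 5505 (inert)
  CO₂: 0 + 3(208.7) = 626.1
  H₂O: 0 + 4(208.7) = 834.8
Total out = 7447 mol; y_H₂O = 834.8 / 7447 = 0.1121.

0.112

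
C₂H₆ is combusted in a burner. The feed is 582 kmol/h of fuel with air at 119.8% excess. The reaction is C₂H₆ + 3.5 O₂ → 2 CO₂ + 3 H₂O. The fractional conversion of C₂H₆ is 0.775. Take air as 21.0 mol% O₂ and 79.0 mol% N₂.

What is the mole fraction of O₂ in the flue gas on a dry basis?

0.14

Stoichiometric O₂ = 3.5 × 582 = 2037 kmol/h; O₂ fed = 2037 × 2.198 = 4477 kmol/h.
N₂ fed = 4477 × 79/21 = 16840 kmol/h.
Fuel reacted = 0.775 × 582 → ξ = 451.1 kmol/h.
Outlet (n = n₀ + ν ξ):
  C₂H₆: 582 − 1(451.1) = 130.9
  O₂: 4477 − 3.5(451.1) = 2899
  N₂: 16840 (inert)
  CO₂: 0 + 2(451.1) = 902.1
  H₂O: 0 + 3(451.1) = 1353
Dry total = 20770 kmol/h; y_O₂ (dry) = 2899 / 20770 = 0.1395.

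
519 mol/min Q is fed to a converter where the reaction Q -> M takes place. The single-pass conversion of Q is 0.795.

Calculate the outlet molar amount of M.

Q reacted = 0.795 × 519 = 412.6 mol/min; ν_Q = −1, so ξ = 412.6/1 = 412.6 mol/min.
Outlet amounts (n = n₀ + ν ξ):
  Q: 519 − 1(412.6) = 106.4
  M: 0 + 1(412.6) = 412.6

413 mol/min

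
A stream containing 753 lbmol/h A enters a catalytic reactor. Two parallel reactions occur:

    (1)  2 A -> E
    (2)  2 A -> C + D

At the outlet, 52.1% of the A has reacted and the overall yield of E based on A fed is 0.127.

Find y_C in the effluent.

Yield of E: 1ξ₁ / 753 = 0.127 → ξ₁ = 95.63 lbmol/h.
Conversion of A: 2ξ₁ + 2ξ₂ = 0.521 × 753 = 392.3 → ξ₂ = 100.5 lbmol/h.
Outlet amounts (n = n₀ + Σ ν·ξ):
  A: 753 − 2(95.63) − 2(100.5) = 360.7
  E: 0 + 1(95.63) = 95.63
  C: 0 + 1(100.5) = 100.5
  D: 0 + 1(100.5) = 100.5
Total out = 657.4 lbmol/h; y_C = 100.5 / 657.4 = 0.1529.

0.153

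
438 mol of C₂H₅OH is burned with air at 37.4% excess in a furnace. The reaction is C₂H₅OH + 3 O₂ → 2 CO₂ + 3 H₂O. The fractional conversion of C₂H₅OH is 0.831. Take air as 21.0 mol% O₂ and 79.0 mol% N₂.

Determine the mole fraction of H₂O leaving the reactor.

Stoichiometric O₂ = 3 × 438 = 1314 mol; O₂ fed = 1314 × 1.374 = 1805 mol.
N₂ fed = 1805 × 79/21 = 6792 mol.
Fuel reacted = 0.831 × 438 → ξ = 364 mol.
Outlet (n = n₀ + ν ξ):
  C₂H₅OH: 438 − 1(364) = 74.02
  O₂: 1805 − 3(364) = 713.5
  N₂: 6792 (inert)
  CO₂: 0 + 2(364) = 728
  H₂O: 0 + 3(364) = 1092
Total out = 9399 mol; y_H₂O = 1092 / 9399 = 0.1162.

0.116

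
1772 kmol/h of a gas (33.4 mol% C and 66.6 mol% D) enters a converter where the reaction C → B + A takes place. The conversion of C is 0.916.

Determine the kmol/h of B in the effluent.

C reacted = 0.916 × 591.8 = 542.1 kmol/h; ν_C = −1, so ξ = 542.1/1 = 542.1 kmol/h.
Outlet amounts (n = n₀ + ν ξ):
  C: 591.8 − 1(542.1) = 49.72
  B: 0 + 1(542.1) = 542.1
  A: 0 + 1(542.1) = 542.1
  D: 1180 (inert)

542 kmol/h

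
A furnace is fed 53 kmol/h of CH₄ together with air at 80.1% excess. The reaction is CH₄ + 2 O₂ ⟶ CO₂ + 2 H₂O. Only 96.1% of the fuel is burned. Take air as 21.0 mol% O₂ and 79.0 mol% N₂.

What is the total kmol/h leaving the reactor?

Stoichiometric O₂ = 2 × 53 = 106 kmol/h; O₂ fed = 106 × 1.801 = 190.9 kmol/h.
N₂ fed = 190.9 × 79/21 = 718.2 kmol/h.
Fuel reacted = 0.961 × 53 → ξ = 50.93 kmol/h.
Outlet (n = n₀ + ν ξ):
  CH₄: 53 − 1(50.93) = 2.067
  O₂: 190.9 − 2(50.93) = 89.04
  N₂: 718.2 (inert)
  CO₂: 0 + 1(50.93) = 50.93
  H₂O: 0 + 2(50.93) = 101.9
Total out = 2.067 + 89.04 + 718.2 + 50.93 + 101.9 = 962.1 kmol/h.

962 kmol/h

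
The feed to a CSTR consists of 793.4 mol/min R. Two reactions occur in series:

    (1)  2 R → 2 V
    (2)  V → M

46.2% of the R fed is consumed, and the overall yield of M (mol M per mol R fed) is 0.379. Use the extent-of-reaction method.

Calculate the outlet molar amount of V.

Conversion of R: R consumed = 2ξ₁ = 0.462 × 793.4 → ξ₁ = 183.3 mol/min.
Yield of M: 1ξ₂ / 793.4 = 0.379 → ξ₂ = 300.7 mol/min.
Outlet amounts (n = n₀ + Σ ν·ξ):
  R: 793.4 − 2(183.3) = 426.8
  V: 0 + 2(183.3) − 1(300.7) = 65.85
  M: 0 + 1(300.7) = 300.7

65.9 mol/min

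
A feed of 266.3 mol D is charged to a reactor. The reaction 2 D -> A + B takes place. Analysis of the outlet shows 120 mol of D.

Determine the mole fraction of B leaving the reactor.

For D: n = n₀ − 2ξ → 120 = 266.3 − 2ξ, giving ξ = 73.15 mol.
Outlet amounts (n = n₀ + ν ξ):
  D: 266.3 − 2(73.15) = 120
  A: 0 + 1(73.15) = 73.15
  B: 0 + 1(73.15) = 73.15
Total out = 266.3 mol; y_B = 73.15 / 266.3 = 0.2747.

0.275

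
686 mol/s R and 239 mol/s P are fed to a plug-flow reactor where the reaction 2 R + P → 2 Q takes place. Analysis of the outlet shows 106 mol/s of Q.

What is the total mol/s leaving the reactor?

For Q: n = n₀ + 2ξ → 106 = 0 + 2ξ, giving ξ = 53 mol/s.
Outlet amounts (n = n₀ + ν ξ):
  R: 686 − 2(53) = 580
  P: 239 − 1(53) = 186
  Q: 0 + 2(53) = 106
Total out = 580 + 186 + 106 = 872 mol/s.

872 mol/s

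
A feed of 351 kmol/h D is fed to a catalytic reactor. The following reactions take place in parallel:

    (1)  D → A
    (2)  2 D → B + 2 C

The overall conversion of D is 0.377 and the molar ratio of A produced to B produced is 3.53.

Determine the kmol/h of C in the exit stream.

47.9 kmol/h

Conversion of D: D consumed = 0.377 × 351 = 132.3 kmol/h = 1ξ₁ + 2ξ₂.
Selectivity: 1ξ₁ / (1ξ₂) = 3.53 → ξ₁ = 3.53 ξ₂.
Substitute: (1·3.53 + 2) ξ₂ = 132.3 → ξ₂ = 23.93 kmol/h, ξ₁ = 84.47 kmol/h.
Outlet amounts (n = n₀ + Σ ν·ξ):
  D: 351 − 1(84.47) − 2(23.93) = 218.7
  A: 0 + 1(84.47) = 84.47
  B: 0 + 1(23.93) = 23.93
  C: 0 + 2(23.93) = 47.86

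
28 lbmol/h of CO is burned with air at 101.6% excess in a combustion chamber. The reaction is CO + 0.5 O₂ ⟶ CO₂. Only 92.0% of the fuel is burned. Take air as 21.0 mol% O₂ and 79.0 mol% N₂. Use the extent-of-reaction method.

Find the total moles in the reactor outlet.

Stoichiometric O₂ = 0.5 × 28 = 14 lbmol/h; O₂ fed = 14 × 2.016 = 28.22 lbmol/h.
N₂ fed = 28.22 × 79/21 = 106.2 lbmol/h.
Fuel reacted = 0.92 × 28 → ξ = 25.76 lbmol/h.
Outlet (n = n₀ + ν ξ):
  CO: 28 − 1(25.76) = 2.24
  O₂: 28.22 − 0.5(25.76) = 15.34
  N₂: 106.2 (inert)
  CO₂: 0 + 1(25.76) = 25.76
Total out = 2.24 + 15.34 + 106.2 + 25.76 = 149.5 lbmol/h.

150 lbmol/h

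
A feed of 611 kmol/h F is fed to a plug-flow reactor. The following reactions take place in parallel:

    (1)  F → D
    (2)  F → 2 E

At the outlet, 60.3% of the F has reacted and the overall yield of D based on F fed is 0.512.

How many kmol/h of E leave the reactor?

Yield of D: 1ξ₁ / 611 = 0.512 → ξ₁ = 312.8 kmol/h.
Conversion of F: 1ξ₁ + 1ξ₂ = 0.603 × 611 = 368.4 → ξ₂ = 55.6 kmol/h.
Outlet amounts (n = n₀ + Σ ν·ξ):
  F: 611 − 1(312.8) − 1(55.6) = 242.6
  D: 0 + 1(312.8) = 312.8
  E: 0 + 2(55.6) = 111.2

111 kmol/h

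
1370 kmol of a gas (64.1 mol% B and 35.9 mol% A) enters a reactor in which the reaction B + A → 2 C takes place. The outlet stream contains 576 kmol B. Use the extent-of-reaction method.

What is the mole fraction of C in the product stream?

0.441

For B: n = n₀ − 1ξ → 576 = 878.2 − 1ξ, giving ξ = 302.2 kmol.
Outlet amounts (n = n₀ + ν ξ):
  B: 878.2 − 1(302.2) = 576
  A: 491.8 − 1(302.2) = 189.7
  C: 0 + 2(302.2) = 604.3
Total out = 1370 kmol; y_C = 604.3 / 1370 = 0.4411.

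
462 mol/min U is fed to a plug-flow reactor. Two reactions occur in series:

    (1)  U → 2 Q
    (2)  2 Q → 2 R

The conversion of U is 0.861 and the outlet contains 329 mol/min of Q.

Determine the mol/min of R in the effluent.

467 mol/min

Conversion of U: U consumed = 1ξ₁ = 0.861 × 462 → ξ₁ = 397.8 mol/min.
Q balance: n_Q = 0 + 2ξ₁ − 2ξ₂ = 329 → ξ₂ = (2·397.8 − 329)/2 = 233.3 mol/min.
Outlet amounts (n = n₀ + Σ ν·ξ):
  U: 462 − 1(397.8) = 64.22
  Q: 0 + 2(397.8) − 2(233.3) = 329
  R: 0 + 2(233.3) = 466.6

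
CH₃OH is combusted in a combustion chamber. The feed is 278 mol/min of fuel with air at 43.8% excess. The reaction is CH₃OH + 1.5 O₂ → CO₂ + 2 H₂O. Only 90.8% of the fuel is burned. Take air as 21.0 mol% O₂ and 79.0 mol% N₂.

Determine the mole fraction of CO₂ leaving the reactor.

Stoichiometric O₂ = 1.5 × 278 = 417 mol/min; O₂ fed = 417 × 1.438 = 599.6 mol/min.
N₂ fed = 599.6 × 79/21 = 2256 mol/min.
Fuel reacted = 0.908 × 278 → ξ = 252.4 mol/min.
Outlet (n = n₀ + ν ξ):
  CH₃OH: 278 − 1(252.4) = 25.58
  O₂: 599.6 − 1.5(252.4) = 221
  N₂: 2256 (inert)
  CO₂: 0 + 1(252.4) = 252.4
  H₂O: 0 + 2(252.4) = 504.8
Total out = 3260 mol/min; y_CO₂ = 252.4 / 3260 = 0.07744.

0.0774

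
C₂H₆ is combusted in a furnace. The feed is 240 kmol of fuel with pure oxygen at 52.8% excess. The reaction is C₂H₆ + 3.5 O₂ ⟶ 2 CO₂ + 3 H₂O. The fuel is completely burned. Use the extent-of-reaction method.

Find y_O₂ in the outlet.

Stoichiometric O₂ = 3.5 × 240 = 840 kmol; O₂ fed = 840 × 1.528 = 1284 kmol.
Fuel reacted = 1 × 240 → ξ = 240 kmol.
Outlet (n = n₀ + ν ξ):
  C₂H₆: 240 − 1(240) = 0
  O₂: 1284 − 3.5(240) = 443.5
  CO₂: 0 + 2(240) = 480
  H₂O: 0 + 3(240) = 720
Total out = 1644 kmol; y_O₂ = 443.5 / 1644 = 0.2699.

0.27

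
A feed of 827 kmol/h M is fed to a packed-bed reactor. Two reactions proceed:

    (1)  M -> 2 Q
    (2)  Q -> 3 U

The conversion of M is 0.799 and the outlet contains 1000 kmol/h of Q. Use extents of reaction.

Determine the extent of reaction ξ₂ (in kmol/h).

ξ₂ = 322 kmol/h

Conversion of M: M consumed = 1ξ₁ = 0.799 × 827 → ξ₁ = 660.8 kmol/h.
Q balance: n_Q = 0 + 2ξ₁ − 1ξ₂ = 1000 → ξ₂ = (2·660.8 − 1000)/1 = 321.5 kmol/h.
Outlet amounts (n = n₀ + Σ ν·ξ):
  M: 827 − 1(660.8) = 166.2
  Q: 0 + 2(660.8) − 1(321.5) = 1000
  U: 0 + 3(321.5) = 964.6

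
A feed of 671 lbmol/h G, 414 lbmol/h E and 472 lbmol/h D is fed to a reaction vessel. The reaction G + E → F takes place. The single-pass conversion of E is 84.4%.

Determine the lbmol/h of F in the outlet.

349 lbmol/h

E reacted = 0.844 × 414 = 349.4 lbmol/h; ν_E = −1, so ξ = 349.4/1 = 349.4 lbmol/h.
Outlet amounts (n = n₀ + ν ξ):
  G: 671 − 1(349.4) = 321.6
  E: 414 − 1(349.4) = 64.58
  F: 0 + 1(349.4) = 349.4
  D: 472 (inert)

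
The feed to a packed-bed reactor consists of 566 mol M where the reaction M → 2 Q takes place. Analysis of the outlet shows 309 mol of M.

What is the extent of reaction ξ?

ξ = 257 mol

For M: n = n₀ − 1ξ → 309 = 566 − 1ξ, giving ξ = 257 mol.
Outlet amounts (n = n₀ + ν ξ):
  M: 566 − 1(257) = 309
  Q: 0 + 2(257) = 514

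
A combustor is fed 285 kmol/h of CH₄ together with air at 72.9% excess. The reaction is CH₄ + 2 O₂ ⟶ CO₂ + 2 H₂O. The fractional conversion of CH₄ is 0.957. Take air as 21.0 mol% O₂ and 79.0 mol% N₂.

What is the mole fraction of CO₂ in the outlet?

0.0548

Stoichiometric O₂ = 2 × 285 = 570 kmol/h; O₂ fed = 570 × 1.729 = 985.5 kmol/h.
N₂ fed = 985.5 × 79/21 = 3707 kmol/h.
Fuel reacted = 0.957 × 285 → ξ = 272.7 kmol/h.
Outlet (n = n₀ + ν ξ):
  CH₄: 285 − 1(272.7) = 12.25
  O₂: 985.5 − 2(272.7) = 440
  N₂: 3707 (inert)
  CO₂: 0 + 1(272.7) = 272.7
  H₂O: 0 + 2(272.7) = 545.5
Total out = 4978 kmol/h; y_CO₂ = 272.7 / 4978 = 0.05479.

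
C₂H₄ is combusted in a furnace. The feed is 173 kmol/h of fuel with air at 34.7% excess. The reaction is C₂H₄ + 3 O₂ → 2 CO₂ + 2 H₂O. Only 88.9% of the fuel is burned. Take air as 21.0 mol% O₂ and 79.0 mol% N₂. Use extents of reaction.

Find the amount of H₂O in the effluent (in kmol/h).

Stoichiometric O₂ = 3 × 173 = 519 kmol/h; O₂ fed = 519 × 1.347 = 699.1 kmol/h.
N₂ fed = 699.1 × 79/21 = 2630 kmol/h.
Fuel reacted = 0.889 × 173 → ξ = 153.8 kmol/h.
Outlet (n = n₀ + ν ξ):
  C₂H₄: 173 − 1(153.8) = 19.2
  O₂: 699.1 − 3(153.8) = 237.7
  N₂: 2630 (inert)
  CO₂: 0 + 2(153.8) = 307.6
  H₂O: 0 + 2(153.8) = 307.6

308 kmol/h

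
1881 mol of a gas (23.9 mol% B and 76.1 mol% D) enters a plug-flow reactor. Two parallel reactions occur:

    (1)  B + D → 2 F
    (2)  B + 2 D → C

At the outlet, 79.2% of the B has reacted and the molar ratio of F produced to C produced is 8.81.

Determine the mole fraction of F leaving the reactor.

0.332

Conversion of B: B consumed = 0.792 × 449.6 = 356.1 mol = 1ξ₁ + 1ξ₂.
Selectivity: 2ξ₁ / (1ξ₂) = 8.81 → ξ₁ = 4.405 ξ₂.
Substitute: (1·4.405 + 1) ξ₂ = 356.1 → ξ₂ = 65.87 mol, ξ₁ = 290.2 mol.
Outlet amounts (n = n₀ + Σ ν·ξ):
  B: 449.6 − 1(290.2) − 1(65.87) = 93.51
  D: 1431 − 1(290.2) − 2(65.87) = 1010
  F: 0 + 2(290.2) = 580.4
  C: 0 + 1(65.87) = 65.87
Total out = 1749 mol; y_F = 580.4 / 1749 = 0.3318.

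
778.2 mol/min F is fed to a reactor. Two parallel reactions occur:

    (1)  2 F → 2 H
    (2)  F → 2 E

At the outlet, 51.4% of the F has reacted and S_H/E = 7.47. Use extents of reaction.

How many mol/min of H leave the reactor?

375 mol/min

Conversion of F: F consumed = 0.514 × 778.2 = 400 mol/min = 2ξ₁ + 1ξ₂.
Selectivity: 2ξ₁ / (2ξ₂) = 7.47 → ξ₁ = 7.47 ξ₂.
Substitute: (2·7.47 + 1) ξ₂ = 400 → ξ₂ = 25.09 mol/min, ξ₁ = 187.5 mol/min.
Outlet amounts (n = n₀ + Σ ν·ξ):
  F: 778.2 − 2(187.5) − 1(25.09) = 378.2
  H: 0 + 2(187.5) = 374.9
  E: 0 + 2(25.09) = 50.19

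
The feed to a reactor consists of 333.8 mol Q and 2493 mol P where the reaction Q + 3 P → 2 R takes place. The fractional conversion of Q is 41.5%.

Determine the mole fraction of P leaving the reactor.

Q reacted = 0.415 × 333.8 = 138.5 mol; ν_Q = −1, so ξ = 138.5/1 = 138.5 mol.
Outlet amounts (n = n₀ + ν ξ):
  Q: 333.8 − 1(138.5) = 195.3
  P: 2493 − 3(138.5) = 2077
  R: 0 + 2(138.5) = 277.1
Total out = 2550 mol; y_P = 2077 / 2550 = 0.8148.

0.815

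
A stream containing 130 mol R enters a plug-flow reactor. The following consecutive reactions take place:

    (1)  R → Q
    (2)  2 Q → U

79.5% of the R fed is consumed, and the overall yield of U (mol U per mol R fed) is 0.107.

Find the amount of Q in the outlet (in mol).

Conversion of R: R consumed = 1ξ₁ = 0.795 × 130 → ξ₁ = 103.4 mol.
Yield of U: 1ξ₂ / 130 = 0.107 → ξ₂ = 13.91 mol.
Outlet amounts (n = n₀ + Σ ν·ξ):
  R: 130 − 1(103.4) = 26.65
  Q: 0 + 1(103.4) − 2(13.91) = 75.53
  U: 0 + 1(13.91) = 13.91

75.5 mol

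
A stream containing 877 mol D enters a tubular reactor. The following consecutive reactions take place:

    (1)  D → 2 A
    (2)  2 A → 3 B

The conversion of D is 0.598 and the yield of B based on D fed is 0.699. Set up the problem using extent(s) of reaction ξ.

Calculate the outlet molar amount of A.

640 mol

Conversion of D: D consumed = 1ξ₁ = 0.598 × 877 → ξ₁ = 524.4 mol.
Yield of B: 3ξ₂ / 877 = 0.699 → ξ₂ = 204.3 mol.
Outlet amounts (n = n₀ + Σ ν·ξ):
  D: 877 − 1(524.4) = 352.6
  A: 0 + 2(524.4) − 2(204.3) = 640.2
  B: 0 + 3(204.3) = 613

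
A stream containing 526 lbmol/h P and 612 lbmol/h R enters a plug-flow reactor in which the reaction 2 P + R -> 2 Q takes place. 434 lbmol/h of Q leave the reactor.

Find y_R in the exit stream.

0.429

For Q: n = n₀ + 2ξ → 434 = 0 + 2ξ, giving ξ = 217 lbmol/h.
Outlet amounts (n = n₀ + ν ξ):
  P: 526 − 2(217) = 92
  R: 612 − 1(217) = 395
  Q: 0 + 2(217) = 434
Total out = 921 lbmol/h; y_R = 395 / 921 = 0.4289.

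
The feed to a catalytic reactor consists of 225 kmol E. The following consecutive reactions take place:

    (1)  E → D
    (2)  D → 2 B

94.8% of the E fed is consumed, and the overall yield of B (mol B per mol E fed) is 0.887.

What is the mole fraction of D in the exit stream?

0.349

Conversion of E: E consumed = 1ξ₁ = 0.948 × 225 → ξ₁ = 213.3 kmol.
Yield of B: 2ξ₂ / 225 = 0.887 → ξ₂ = 99.79 kmol.
Outlet amounts (n = n₀ + Σ ν·ξ):
  E: 225 − 1(213.3) = 11.7
  D: 0 + 1(213.3) − 1(99.79) = 113.5
  B: 0 + 2(99.79) = 199.6
Total out = 324.8 kmol; y_D = 113.5 / 324.8 = 0.3495.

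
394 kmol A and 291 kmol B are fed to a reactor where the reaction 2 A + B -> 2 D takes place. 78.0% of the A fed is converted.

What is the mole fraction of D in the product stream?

0.578

A reacted = 0.78 × 394 = 307.3 kmol; ν_A = −2, so ξ = 307.3/2 = 153.7 kmol.
Outlet amounts (n = n₀ + ν ξ):
  A: 394 − 2(153.7) = 86.68
  B: 291 − 1(153.7) = 137.3
  D: 0 + 2(153.7) = 307.3
Total out = 531.3 kmol; y_D = 307.3 / 531.3 = 0.5784.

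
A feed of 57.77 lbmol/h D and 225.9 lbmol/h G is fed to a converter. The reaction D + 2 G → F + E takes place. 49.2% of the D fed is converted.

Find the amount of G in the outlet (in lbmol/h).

D reacted = 0.492 × 57.77 = 28.42 lbmol/h; ν_D = −1, so ξ = 28.42/1 = 28.42 lbmol/h.
Outlet amounts (n = n₀ + ν ξ):
  D: 57.77 − 1(28.42) = 29.35
  G: 225.9 − 2(28.42) = 169.1
  F: 0 + 1(28.42) = 28.42
  E: 0 + 1(28.42) = 28.42

169 lbmol/h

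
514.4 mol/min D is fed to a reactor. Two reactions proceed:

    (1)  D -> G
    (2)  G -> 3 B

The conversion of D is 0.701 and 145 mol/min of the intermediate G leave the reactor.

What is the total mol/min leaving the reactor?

Conversion of D: D consumed = 1ξ₁ = 0.701 × 514.4 → ξ₁ = 360.6 mol/min.
G balance: n_G = 0 + 1ξ₁ − 1ξ₂ = 145 → ξ₂ = (1·360.6 − 145)/1 = 215.6 mol/min.
Outlet amounts (n = n₀ + Σ ν·ξ):
  D: 514.4 − 1(360.6) = 153.8
  G: 0 + 1(360.6) − 1(215.6) = 145
  B: 0 + 3(215.6) = 646.8
Total out = 153.8 + 145 + 646.8 = 945.6 mol/min.

946 mol/min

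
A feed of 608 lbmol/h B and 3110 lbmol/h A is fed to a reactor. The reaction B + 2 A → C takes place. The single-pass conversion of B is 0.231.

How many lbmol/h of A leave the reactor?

B reacted = 0.231 × 608 = 140.4 lbmol/h; ν_B = −1, so ξ = 140.4/1 = 140.4 lbmol/h.
Outlet amounts (n = n₀ + ν ξ):
  B: 608 − 1(140.4) = 467.6
  A: 3110 − 2(140.4) = 2829
  C: 0 + 1(140.4) = 140.4

2830 lbmol/h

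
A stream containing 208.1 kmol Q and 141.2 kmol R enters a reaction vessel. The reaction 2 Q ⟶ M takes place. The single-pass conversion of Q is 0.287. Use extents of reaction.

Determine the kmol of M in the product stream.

29.9 kmol

Q reacted = 0.287 × 208.1 = 59.72 kmol; ν_Q = −2, so ξ = 59.72/2 = 29.86 kmol.
Outlet amounts (n = n₀ + ν ξ):
  Q: 208.1 − 2(29.86) = 148.4
  M: 0 + 1(29.86) = 29.86
  R: 141.2 (inert)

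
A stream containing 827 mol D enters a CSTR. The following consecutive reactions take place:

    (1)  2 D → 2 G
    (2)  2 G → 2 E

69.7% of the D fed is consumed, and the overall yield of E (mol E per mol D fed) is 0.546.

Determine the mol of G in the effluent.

125 mol

Conversion of D: D consumed = 2ξ₁ = 0.697 × 827 → ξ₁ = 288.2 mol.
Yield of E: 2ξ₂ / 827 = 0.546 → ξ₂ = 225.8 mol.
Outlet amounts (n = n₀ + Σ ν·ξ):
  D: 827 − 2(288.2) = 250.6
  G: 0 + 2(288.2) − 2(225.8) = 124.9
  E: 0 + 2(225.8) = 451.5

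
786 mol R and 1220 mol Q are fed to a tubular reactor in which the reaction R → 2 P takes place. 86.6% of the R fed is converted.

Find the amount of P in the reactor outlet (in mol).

1360 mol

R reacted = 0.866 × 786 = 680.7 mol; ν_R = −1, so ξ = 680.7/1 = 680.7 mol.
Outlet amounts (n = n₀ + ν ξ):
  R: 786 − 1(680.7) = 105.3
  P: 0 + 2(680.7) = 1361
  Q: 1220 (inert)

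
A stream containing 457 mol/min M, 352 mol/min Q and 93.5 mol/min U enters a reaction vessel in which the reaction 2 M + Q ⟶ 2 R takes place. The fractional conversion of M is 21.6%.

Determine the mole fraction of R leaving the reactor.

0.116

M reacted = 0.216 × 457 = 98.71 mol/min; ν_M = −2, so ξ = 98.71/2 = 49.36 mol/min.
Outlet amounts (n = n₀ + ν ξ):
  M: 457 − 2(49.36) = 358.3
  Q: 352 − 1(49.36) = 302.6
  R: 0 + 2(49.36) = 98.71
  U: 93.5 (inert)
Total out = 853.1 mol/min; y_R = 98.71 / 853.1 = 0.1157.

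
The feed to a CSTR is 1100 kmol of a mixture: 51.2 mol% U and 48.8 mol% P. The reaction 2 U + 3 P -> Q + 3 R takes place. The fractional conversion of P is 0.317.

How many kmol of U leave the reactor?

P reacted = 0.317 × 536.8 = 170.2 kmol; ν_P = −3, so ξ = 170.2/3 = 56.72 kmol.
Outlet amounts (n = n₀ + ν ξ):
  U: 563.2 − 2(56.72) = 449.8
  P: 536.8 − 3(56.72) = 366.6
  Q: 0 + 1(56.72) = 56.72
  R: 0 + 3(56.72) = 170.2

450 kmol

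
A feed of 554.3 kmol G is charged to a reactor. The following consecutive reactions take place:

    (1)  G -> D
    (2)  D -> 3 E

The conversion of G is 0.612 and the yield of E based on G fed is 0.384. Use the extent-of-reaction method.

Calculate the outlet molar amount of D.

Conversion of G: G consumed = 1ξ₁ = 0.612 × 554.3 → ξ₁ = 339.2 kmol.
Yield of E: 3ξ₂ / 554.3 = 0.384 → ξ₂ = 70.95 kmol.
Outlet amounts (n = n₀ + Σ ν·ξ):
  G: 554.3 − 1(339.2) = 215.1
  D: 0 + 1(339.2) − 1(70.95) = 268.3
  E: 0 + 3(70.95) = 212.9

268 kmol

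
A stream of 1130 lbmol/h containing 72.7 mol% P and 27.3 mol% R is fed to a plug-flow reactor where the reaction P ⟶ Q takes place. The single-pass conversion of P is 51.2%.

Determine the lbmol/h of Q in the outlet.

421 lbmol/h

P reacted = 0.512 × 821.5 = 420.6 lbmol/h; ν_P = −1, so ξ = 420.6/1 = 420.6 lbmol/h.
Outlet amounts (n = n₀ + ν ξ):
  P: 821.5 − 1(420.6) = 400.9
  Q: 0 + 1(420.6) = 420.6
  R: 308.5 (inert)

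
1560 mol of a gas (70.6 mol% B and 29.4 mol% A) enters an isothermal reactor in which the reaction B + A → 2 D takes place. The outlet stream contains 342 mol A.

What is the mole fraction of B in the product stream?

0.631

For A: n = n₀ − 1ξ → 342 = 458.6 − 1ξ, giving ξ = 116.6 mol.
Outlet amounts (n = n₀ + ν ξ):
  B: 1101 − 1(116.6) = 984.7
  A: 458.6 − 1(116.6) = 342
  D: 0 + 2(116.6) = 233.3
Total out = 1560 mol; y_B = 984.7 / 1560 = 0.6312.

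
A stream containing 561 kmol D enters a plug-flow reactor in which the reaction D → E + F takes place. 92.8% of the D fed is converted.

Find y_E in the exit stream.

0.481

D reacted = 0.928 × 561 = 520.6 kmol; ν_D = −1, so ξ = 520.6/1 = 520.6 kmol.
Outlet amounts (n = n₀ + ν ξ):
  D: 561 − 1(520.6) = 40.39
  E: 0 + 1(520.6) = 520.6
  F: 0 + 1(520.6) = 520.6
Total out = 1082 kmol; y_E = 520.6 / 1082 = 0.4813.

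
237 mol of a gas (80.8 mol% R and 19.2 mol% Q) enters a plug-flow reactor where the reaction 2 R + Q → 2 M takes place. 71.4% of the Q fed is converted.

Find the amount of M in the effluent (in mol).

65 mol

Q reacted = 0.714 × 45.5 = 32.49 mol; ν_Q = −1, so ξ = 32.49/1 = 32.49 mol.
Outlet amounts (n = n₀ + ν ξ):
  R: 191.5 − 2(32.49) = 126.5
  Q: 45.5 − 1(32.49) = 13.01
  M: 0 + 2(32.49) = 64.98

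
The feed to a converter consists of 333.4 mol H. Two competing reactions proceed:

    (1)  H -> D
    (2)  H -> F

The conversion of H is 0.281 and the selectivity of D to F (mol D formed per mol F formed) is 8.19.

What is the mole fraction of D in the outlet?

Conversion of H: H consumed = 0.281 × 333.4 = 93.69 mol = 1ξ₁ + 1ξ₂.
Selectivity: 1ξ₁ / (1ξ₂) = 8.19 → ξ₁ = 8.19 ξ₂.
Substitute: (1·8.19 + 1) ξ₂ = 93.69 → ξ₂ = 10.19 mol, ξ₁ = 83.49 mol.
Outlet amounts (n = n₀ + Σ ν·ξ):
  H: 333.4 − 1(83.49) − 1(10.19) = 239.7
  D: 0 + 1(83.49) = 83.49
  F: 0 + 1(10.19) = 10.19
Total out = 333.4 mol; y_D = 83.49 / 333.4 = 0.2504.

0.25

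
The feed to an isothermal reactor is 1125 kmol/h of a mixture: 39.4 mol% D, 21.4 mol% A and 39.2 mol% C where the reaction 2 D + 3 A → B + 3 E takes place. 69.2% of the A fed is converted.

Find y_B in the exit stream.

0.0519

A reacted = 0.692 × 240.8 = 166.6 kmol/h; ν_A = −3, so ξ = 166.6/3 = 55.53 kmol/h.
Outlet amounts (n = n₀ + ν ξ):
  D: 443.2 − 2(55.53) = 332.2
  A: 240.8 − 3(55.53) = 74.15
  B: 0 + 1(55.53) = 55.53
  E: 0 + 3(55.53) = 166.6
  C: 441 (inert)
Total out = 1069 kmol/h; y_B = 55.53 / 1069 = 0.05193.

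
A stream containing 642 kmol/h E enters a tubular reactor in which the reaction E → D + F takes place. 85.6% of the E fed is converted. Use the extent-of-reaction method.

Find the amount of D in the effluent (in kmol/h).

E reacted = 0.856 × 642 = 549.6 kmol/h; ν_E = −1, so ξ = 549.6/1 = 549.6 kmol/h.
Outlet amounts (n = n₀ + ν ξ):
  E: 642 − 1(549.6) = 92.45
  D: 0 + 1(549.6) = 549.6
  F: 0 + 1(549.6) = 549.6

550 kmol/h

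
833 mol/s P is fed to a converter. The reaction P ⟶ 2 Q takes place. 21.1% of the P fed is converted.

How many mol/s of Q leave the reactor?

P reacted = 0.211 × 833 = 175.8 mol/s; ν_P = −1, so ξ = 175.8/1 = 175.8 mol/s.
Outlet amounts (n = n₀ + ν ξ):
  P: 833 − 1(175.8) = 657.2
  Q: 0 + 2(175.8) = 351.5

352 mol/s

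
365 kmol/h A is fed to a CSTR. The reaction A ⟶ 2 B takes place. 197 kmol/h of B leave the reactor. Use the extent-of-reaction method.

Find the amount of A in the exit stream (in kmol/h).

266 kmol/h

For B: n = n₀ + 2ξ → 197 = 0 + 2ξ, giving ξ = 98.5 kmol/h.
Outlet amounts (n = n₀ + ν ξ):
  A: 365 − 1(98.5) = 266.5
  B: 0 + 2(98.5) = 197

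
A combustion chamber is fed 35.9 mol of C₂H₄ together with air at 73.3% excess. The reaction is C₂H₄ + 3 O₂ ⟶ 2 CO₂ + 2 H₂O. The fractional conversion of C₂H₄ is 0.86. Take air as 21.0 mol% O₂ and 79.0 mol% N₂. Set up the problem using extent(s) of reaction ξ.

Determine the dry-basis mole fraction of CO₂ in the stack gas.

Stoichiometric O₂ = 3 × 35.9 = 107.7 mol; O₂ fed = 107.7 × 1.733 = 186.6 mol.
N₂ fed = 186.6 × 79/21 = 702.1 mol.
Fuel reacted = 0.86 × 35.9 → ξ = 30.87 mol.
Outlet (n = n₀ + ν ξ):
  C₂H₄: 35.9 − 1(30.87) = 5.026
  O₂: 186.6 − 3(30.87) = 94.02
  N₂: 702.1 (inert)
  CO₂: 0 + 2(30.87) = 61.75
  H₂O: 0 + 2(30.87) = 61.75
Dry total = 862.9 mol; y_CO₂ (dry) = 61.75 / 862.9 = 0.07156.

0.0716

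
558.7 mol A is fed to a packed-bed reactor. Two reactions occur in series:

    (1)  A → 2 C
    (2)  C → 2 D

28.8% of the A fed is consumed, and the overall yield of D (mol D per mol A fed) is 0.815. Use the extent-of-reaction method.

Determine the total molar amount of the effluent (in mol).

Conversion of A: A consumed = 1ξ₁ = 0.288 × 558.7 → ξ₁ = 160.9 mol.
Yield of D: 2ξ₂ / 558.7 = 0.815 → ξ₂ = 227.7 mol.
Outlet amounts (n = n₀ + Σ ν·ξ):
  A: 558.7 − 1(160.9) = 397.8
  C: 0 + 2(160.9) − 1(227.7) = 94.14
  D: 0 + 2(227.7) = 455.3
Total out = 397.8 + 94.14 + 455.3 = 947.3 mol.

947 mol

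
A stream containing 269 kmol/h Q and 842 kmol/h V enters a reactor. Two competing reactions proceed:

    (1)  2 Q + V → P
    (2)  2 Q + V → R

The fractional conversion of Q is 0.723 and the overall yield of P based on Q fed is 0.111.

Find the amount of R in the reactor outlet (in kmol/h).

Yield of P: 1ξ₁ / 269 = 0.111 → ξ₁ = 29.86 kmol/h.
Conversion of Q: 2ξ₁ + 2ξ₂ = 0.723 × 269 = 194.5 → ξ₂ = 67.38 kmol/h.
Outlet amounts (n = n₀ + Σ ν·ξ):
  Q: 269 − 2(29.86) − 2(67.38) = 74.51
  V: 842 − 1(29.86) − 1(67.38) = 744.8
  P: 0 + 1(29.86) = 29.86
  R: 0 + 1(67.38) = 67.38

67.4 kmol/h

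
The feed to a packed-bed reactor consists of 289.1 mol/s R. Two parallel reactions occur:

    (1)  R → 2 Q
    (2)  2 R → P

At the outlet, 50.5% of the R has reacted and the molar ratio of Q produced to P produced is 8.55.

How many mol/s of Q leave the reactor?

199 mol/s

Conversion of R: R consumed = 0.505 × 289.1 = 146 mol/s = 1ξ₁ + 2ξ₂.
Selectivity: 2ξ₁ / (1ξ₂) = 8.55 → ξ₁ = 4.275 ξ₂.
Substitute: (1·4.275 + 2) ξ₂ = 146 → ξ₂ = 23.27 mol/s, ξ₁ = 99.46 mol/s.
Outlet amounts (n = n₀ + Σ ν·ξ):
  R: 289.1 − 1(99.46) − 2(23.27) = 143.1
  Q: 0 + 2(99.46) = 198.9
  P: 0 + 1(23.27) = 23.27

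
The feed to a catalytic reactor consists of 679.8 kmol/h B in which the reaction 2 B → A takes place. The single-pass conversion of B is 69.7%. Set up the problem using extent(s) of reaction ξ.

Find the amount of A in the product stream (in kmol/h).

B reacted = 0.697 × 679.8 = 473.8 kmol/h; ν_B = −2, so ξ = 473.8/2 = 236.9 kmol/h.
Outlet amounts (n = n₀ + ν ξ):
  B: 679.8 − 2(236.9) = 206
  A: 0 + 1(236.9) = 236.9

237 kmol/h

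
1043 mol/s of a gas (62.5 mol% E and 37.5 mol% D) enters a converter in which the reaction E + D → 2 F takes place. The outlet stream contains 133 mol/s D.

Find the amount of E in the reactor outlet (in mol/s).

For D: n = n₀ − 1ξ → 133 = 391.1 − 1ξ, giving ξ = 258.1 mol/s.
Outlet amounts (n = n₀ + ν ξ):
  E: 651.9 − 1(258.1) = 393.8
  D: 391.1 − 1(258.1) = 133
  F: 0 + 2(258.1) = 516.2

394 mol/s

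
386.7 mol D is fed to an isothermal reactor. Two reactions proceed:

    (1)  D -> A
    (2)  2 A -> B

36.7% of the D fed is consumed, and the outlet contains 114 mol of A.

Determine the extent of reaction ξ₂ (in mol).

Conversion of D: D consumed = 1ξ₁ = 0.367 × 386.7 → ξ₁ = 141.9 mol.
A balance: n_A = 0 + 1ξ₁ − 2ξ₂ = 114 → ξ₂ = (1·141.9 − 114)/2 = 13.96 mol.
Outlet amounts (n = n₀ + Σ ν·ξ):
  D: 386.7 − 1(141.9) = 244.8
  A: 0 + 1(141.9) − 2(13.96) = 114
  B: 0 + 1(13.96) = 13.96

ξ₂ = 14 mol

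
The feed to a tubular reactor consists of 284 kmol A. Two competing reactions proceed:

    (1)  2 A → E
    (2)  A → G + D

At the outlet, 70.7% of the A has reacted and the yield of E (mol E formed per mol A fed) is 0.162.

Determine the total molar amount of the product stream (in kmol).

Yield of E: 1ξ₁ / 284 = 0.162 → ξ₁ = 46.01 kmol.
Conversion of A: 2ξ₁ + 1ξ₂ = 0.707 × 284 = 200.8 → ξ₂ = 108.8 kmol.
Outlet amounts (n = n₀ + Σ ν·ξ):
  A: 284 − 2(46.01) − 1(108.8) = 83.21
  E: 0 + 1(46.01) = 46.01
  G: 0 + 1(108.8) = 108.8
  D: 0 + 1(108.8) = 108.8
Total out = 83.21 + 46.01 + 108.8 + 108.8 = 346.8 kmol.

347 kmol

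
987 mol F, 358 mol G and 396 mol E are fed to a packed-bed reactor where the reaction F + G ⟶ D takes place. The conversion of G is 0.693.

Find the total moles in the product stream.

G reacted = 0.693 × 358 = 248.1 mol; ν_G = −1, so ξ = 248.1/1 = 248.1 mol.
Outlet amounts (n = n₀ + ν ξ):
  F: 987 − 1(248.1) = 738.9
  G: 358 − 1(248.1) = 109.9
  D: 0 + 1(248.1) = 248.1
  E: 396 (inert)
Total out = 738.9 + 109.9 + 248.1 + 396 = 1493 mol.

1490 mol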